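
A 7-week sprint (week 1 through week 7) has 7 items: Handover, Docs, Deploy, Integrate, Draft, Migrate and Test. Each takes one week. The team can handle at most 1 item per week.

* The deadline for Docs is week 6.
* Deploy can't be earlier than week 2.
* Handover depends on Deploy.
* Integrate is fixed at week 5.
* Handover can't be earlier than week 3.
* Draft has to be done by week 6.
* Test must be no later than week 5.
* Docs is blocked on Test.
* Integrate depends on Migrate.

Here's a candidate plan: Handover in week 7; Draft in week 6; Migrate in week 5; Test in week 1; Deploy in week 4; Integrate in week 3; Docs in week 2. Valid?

Handover depends on Deploy — holds.
Integrate depends on Migrate — violated.
Deploy can't be earlier than week 2 — holds.
The team can handle at most 1 item per week — holds.
Docs is blocked on Test — holds.
The deadline for Docs is week 6 — holds.
Test must be no later than week 5 — holds.
Handover can't be earlier than week 3 — holds.
Integrate is fixed at week 5 — violated.
Draft has to be done by week 6 — holds.

No — it violates: Integrate depends on Migrate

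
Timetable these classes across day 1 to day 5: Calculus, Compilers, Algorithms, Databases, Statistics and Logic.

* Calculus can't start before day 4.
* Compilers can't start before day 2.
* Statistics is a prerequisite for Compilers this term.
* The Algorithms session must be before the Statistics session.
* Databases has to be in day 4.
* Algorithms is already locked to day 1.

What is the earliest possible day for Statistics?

Precedence pushes Statistics to at least day 2; downstream work caps Statistics at day 4.
Statistics at day 2 is achievable: Statistics=day 2; Logic=day 1; Databases=day 4; Algorithms=day 1; Compilers=day 3; Calculus=day 4.

day 2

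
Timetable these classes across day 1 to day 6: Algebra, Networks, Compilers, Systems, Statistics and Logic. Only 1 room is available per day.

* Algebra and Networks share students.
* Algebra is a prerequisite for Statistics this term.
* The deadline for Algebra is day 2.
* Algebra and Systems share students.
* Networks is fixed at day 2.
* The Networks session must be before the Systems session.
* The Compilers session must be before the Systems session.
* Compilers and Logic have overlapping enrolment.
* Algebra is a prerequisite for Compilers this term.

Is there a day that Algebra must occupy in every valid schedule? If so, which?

Algebra's window is day 1–day 2.
Networks is fixed at day 2, and Algebra can't share a day with Networks.
So Algebra must be day 1.

day 1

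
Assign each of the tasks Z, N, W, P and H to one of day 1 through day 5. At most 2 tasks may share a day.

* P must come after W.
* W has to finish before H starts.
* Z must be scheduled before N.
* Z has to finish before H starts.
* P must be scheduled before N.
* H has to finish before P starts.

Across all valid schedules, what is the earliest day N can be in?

Precedence pushes N to at least day 4.
N at day 4 is achievable: W=day 1; P=day 3; H=day 2; Z=day 1; N=day 4.

day 4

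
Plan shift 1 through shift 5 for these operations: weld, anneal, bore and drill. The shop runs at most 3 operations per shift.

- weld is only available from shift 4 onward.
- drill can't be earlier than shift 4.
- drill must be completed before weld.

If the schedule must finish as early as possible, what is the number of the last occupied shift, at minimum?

The precedence chain requires at least 2 distinct shifts.
With at most 3 per shift and 4 operations, at least 2 shifts are needed.
Propagating the time windows through the other constraints, weld can't land before shift 5, so the schedule must run through at least shift 5.
5 works (last occupied shift: shift 5): for example bore=shift 1, weld=shift 5, anneal=shift 1, drill=shift 4.

shift 5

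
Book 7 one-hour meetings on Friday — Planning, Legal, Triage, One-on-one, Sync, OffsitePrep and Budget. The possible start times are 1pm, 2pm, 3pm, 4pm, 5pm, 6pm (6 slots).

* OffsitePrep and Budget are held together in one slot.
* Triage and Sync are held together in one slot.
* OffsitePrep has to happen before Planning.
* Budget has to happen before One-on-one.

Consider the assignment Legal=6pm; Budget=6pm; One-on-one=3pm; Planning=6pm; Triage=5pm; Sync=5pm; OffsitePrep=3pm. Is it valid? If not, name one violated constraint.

No — it violates: Budget has to happen before One-on-one

Budget has to happen before One-on-one — violated.
OffsitePrep and Budget are held together in one slot — violated.
OffsitePrep has to happen before Planning — holds.
Triage and Sync are held together in one slot — holds.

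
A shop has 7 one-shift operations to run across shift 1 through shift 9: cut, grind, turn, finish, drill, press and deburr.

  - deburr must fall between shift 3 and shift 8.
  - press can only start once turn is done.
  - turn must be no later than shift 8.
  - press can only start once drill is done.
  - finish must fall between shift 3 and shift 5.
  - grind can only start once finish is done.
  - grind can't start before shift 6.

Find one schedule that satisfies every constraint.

turn=shift 1, drill=shift 1, press=shift 2, finish=shift 3, grind=shift 6, deburr=shift 3, cut=shift 1

Checking: drill(shift 1) before press(shift 2); finish(shift 3) before grind(shift 6); turn(shift 1) before press(shift 2); deburr=shift 3 in [shift 3,shift 8]; turn=shift 1 in [shift 1,shift 8]; finish=shift 3 in [shift 3,shift 5]; grind=shift 6 in [shift 6,shift 9].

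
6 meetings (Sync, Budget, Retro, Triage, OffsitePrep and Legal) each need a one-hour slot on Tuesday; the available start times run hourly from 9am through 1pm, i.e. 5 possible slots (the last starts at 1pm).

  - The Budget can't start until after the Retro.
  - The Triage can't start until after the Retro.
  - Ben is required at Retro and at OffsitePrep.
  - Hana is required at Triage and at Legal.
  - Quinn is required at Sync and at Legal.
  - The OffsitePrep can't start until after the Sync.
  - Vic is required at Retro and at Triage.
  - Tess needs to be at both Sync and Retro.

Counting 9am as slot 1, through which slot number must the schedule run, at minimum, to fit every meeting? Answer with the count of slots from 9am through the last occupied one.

3

The precedence chain requires at least 2 distinct slots.
Could 2 slots be enough, i.e. nothing placed later than 10am? No: OffsitePrep must come after Sync (at 9am or later) → {10am}; Sync must come before OffsitePrep (at 10am or earlier) → {9am}; Budget must come after Retro (at 9am or later) → {10am}; Retro must come before Budget (at 10am or earlier) → {9am}; Triage must come after Retro (at 9am or later) → {10am}; Legal can't share with Triage (10am) → {9am}; Legal can't share with Sync (9am) → nothing is left.
So 2 slots is not enough.
3 works (last occupied slot: 11am): for example Budget in 10am; Sync in 10am; Legal in 9am; OffsitePrep in 11am; Triage in 10am; Retro in 9am.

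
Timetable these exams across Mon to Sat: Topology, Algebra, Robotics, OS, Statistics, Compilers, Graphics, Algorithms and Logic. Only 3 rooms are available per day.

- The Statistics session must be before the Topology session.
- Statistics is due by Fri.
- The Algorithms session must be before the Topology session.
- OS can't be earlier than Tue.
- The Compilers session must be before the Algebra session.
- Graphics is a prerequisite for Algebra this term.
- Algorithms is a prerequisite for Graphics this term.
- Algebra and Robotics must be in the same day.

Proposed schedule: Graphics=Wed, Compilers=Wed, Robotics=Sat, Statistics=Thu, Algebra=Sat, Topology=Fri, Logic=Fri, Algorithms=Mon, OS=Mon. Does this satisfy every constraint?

OS can't be earlier than Tue — violated.
Graphics is a prerequisite for Algebra this term — holds.
Algorithms is a prerequisite for Graphics this term — holds.
Statistics is due by Fri — holds.
The Statistics session must be before the Topology session — holds.
The Algorithms session must be before the Topology session — holds.
Only 3 rooms are available per day — holds.
Algebra and Robotics must be in the same day — holds.
The Compilers session must be before the Algebra session — holds.

No — it violates: OS can't be earlier than Tue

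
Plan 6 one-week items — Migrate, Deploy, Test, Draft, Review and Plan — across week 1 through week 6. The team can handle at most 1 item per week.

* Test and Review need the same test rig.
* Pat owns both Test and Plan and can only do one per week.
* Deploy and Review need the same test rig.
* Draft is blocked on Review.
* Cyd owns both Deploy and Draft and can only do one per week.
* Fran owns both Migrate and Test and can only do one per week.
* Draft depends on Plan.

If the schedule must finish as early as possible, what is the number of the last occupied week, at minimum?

6

The precedence chain requires at least 2 distinct weeks.
With at most 1 per week and 6 work items, at least 6 weeks are needed.
6 works (last occupied week: week 6): for example Draft -> week 3, Plan -> week 2, Migrate -> week 4, Test -> week 6, Deploy -> week 5, Review -> week 1.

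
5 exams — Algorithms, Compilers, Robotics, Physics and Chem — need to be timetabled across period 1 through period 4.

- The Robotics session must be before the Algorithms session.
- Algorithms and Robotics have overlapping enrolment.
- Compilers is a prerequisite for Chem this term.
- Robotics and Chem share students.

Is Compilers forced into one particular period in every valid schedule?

No

Compilers can be period 1 (e.g. Chem=period 2; Physics=period 1; Robotics=period 1; Compilers=period 1; Algorithms=period 2) or period 2 (e.g. Chem in period 3, Robotics in period 1, Physics in period 1, Compilers in period 2, Algorithms in period 2).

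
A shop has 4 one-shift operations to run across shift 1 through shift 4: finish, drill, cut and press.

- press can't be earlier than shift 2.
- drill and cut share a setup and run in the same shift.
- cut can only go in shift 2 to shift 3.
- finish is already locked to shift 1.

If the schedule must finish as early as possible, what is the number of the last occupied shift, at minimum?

cut can't be placed before shift 2, so the schedule must run through at least shift 2.
2 works (last occupied shift: shift 2): for example cut=shift 2, finish=shift 1, press=shift 2, drill=shift 2.

shift 2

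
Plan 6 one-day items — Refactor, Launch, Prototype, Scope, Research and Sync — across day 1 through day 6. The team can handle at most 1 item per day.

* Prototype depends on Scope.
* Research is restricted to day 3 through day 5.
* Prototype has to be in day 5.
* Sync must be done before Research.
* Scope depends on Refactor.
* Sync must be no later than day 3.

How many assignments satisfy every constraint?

5

Splitting on Refactor: it can be day 1 (3), day 2 (2). Listing each branch's schedules as (Launch, Prototype, Scope, Research, Sync) by day number:
Refactor=day 1: (6,5,2,4,3) (6,5,3,4,2) (6,5,4,3,2) — 3.
Refactor=day 2: (6,5,3,4,1) (6,5,4,3,1) — 2.
Summing: 3 + 2 = 5.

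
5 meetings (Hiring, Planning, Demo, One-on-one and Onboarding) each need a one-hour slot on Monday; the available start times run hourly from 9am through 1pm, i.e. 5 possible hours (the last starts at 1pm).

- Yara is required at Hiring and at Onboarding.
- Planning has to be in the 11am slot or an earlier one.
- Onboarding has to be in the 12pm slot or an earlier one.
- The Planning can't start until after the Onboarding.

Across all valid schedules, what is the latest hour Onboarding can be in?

10am

Onboarding's own window allows nothing later than 12pm; downstream work caps Onboarding at 10am.
Onboarding at 10am is achievable: Hiring in 9am, Onboarding in 10am, Planning in 11am, One-on-one in 9am, Demo in 9am.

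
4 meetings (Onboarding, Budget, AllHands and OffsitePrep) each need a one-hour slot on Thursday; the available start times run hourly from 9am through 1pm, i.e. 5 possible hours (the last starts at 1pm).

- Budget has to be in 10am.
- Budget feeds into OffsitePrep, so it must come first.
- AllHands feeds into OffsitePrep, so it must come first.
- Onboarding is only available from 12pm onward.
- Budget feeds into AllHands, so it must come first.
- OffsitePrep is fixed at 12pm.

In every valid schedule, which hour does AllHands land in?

11am

Budget is fixed at 10am and must come before AllHands, so AllHands is at least 11am.
OffsitePrep is fixed at 12pm and must come after AllHands, so AllHands is at most 11am.
So AllHands must be 11am.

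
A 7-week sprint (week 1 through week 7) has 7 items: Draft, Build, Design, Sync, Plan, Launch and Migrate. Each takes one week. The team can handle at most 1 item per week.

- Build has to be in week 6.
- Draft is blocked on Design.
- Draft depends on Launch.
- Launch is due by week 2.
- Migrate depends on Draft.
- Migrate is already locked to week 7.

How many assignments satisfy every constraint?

Splitting on Draft: it can be week 3 (4), week 4 (8), week 5 (12). Listing each branch's schedules as (Build, Design, Sync, Plan, Launch, Migrate) by week number:
Draft=week 3: (6,1,4,5,2,7) (6,1,5,4,2,7) (6,2,4,5,1,7) (6,2,5,4,1,7) — 4.
Draft=week 4: (6,1,3,5,2,7) (6,1,5,3,2,7) (6,2,3,5,1,7) (6,2,5,3,1,7) (6,3,1,5,2,7) (6,3,2,5,1,7) (6,3,5,1,2,7) (6,3,5,2,1,7) — 8.
Draft=week 5: (6,1,3,4,2,7) (6,1,4,3,2,7) (6,2,3,4,1,7) (6,2,4,3,1,7) (6,3,1,4,2,7) (6,3,2,4,1,7) (6,3,4,1,2,7) (6,3,4,2,1,7) (6,4,1,3,2,7) (6,4,2,3,1,7) (6,4,3,1,2,7) (6,4,3,2,1,7) — 12.
Summing: 4 + 8 + 12 = 24.

24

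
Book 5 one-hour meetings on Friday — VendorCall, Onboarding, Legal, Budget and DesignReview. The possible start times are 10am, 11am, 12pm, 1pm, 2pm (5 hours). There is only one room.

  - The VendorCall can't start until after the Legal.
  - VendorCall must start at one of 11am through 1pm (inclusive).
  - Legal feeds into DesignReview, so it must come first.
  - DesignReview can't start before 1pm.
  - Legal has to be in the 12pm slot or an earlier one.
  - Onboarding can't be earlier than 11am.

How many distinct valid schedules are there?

Splitting on VendorCall: it can be 11am (4), 12pm (6), 1pm (4). Listing each branch's schedules as (Onboarding, Legal, Budget, DesignReview):
VendorCall=11am: (12pm,10am,1pm,2pm) (12pm,10am,2pm,1pm) (1pm,10am,12pm,2pm) (2pm,10am,12pm,1pm) — 4.
VendorCall=12pm: (11am,10am,1pm,2pm) (11am,10am,2pm,1pm) (1pm,10am,11am,2pm) (1pm,11am,10am,2pm) (2pm,10am,11am,1pm) (2pm,11am,10am,1pm) — 6.
VendorCall=1pm: (11am,10am,12pm,2pm) (11am,12pm,10am,2pm) (12pm,10am,11am,2pm) (12pm,11am,10am,2pm) — 4.
Summing: 4 + 6 + 4 = 14.

14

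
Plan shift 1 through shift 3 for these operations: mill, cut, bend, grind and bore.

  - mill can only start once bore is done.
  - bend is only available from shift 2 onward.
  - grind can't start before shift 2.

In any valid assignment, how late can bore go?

Downstream work caps bore at shift 2.
bore at shift 2 is achievable: grind=shift 2, bend=shift 2, cut=shift 1, bore=shift 2, mill=shift 3.

shift 2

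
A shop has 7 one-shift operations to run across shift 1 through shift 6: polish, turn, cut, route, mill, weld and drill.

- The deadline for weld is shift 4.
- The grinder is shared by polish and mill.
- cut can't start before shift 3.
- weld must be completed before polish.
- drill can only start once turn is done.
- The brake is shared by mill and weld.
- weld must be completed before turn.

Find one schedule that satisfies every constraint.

mill -> shift 3, cut -> shift 3, route -> shift 1, drill -> shift 3, weld -> shift 1, turn -> shift 2, polish -> shift 2

Checking: turn(shift 2) before drill(shift 3); weld(shift 1) before turn(shift 2); weld(shift 1) before polish(shift 2); mill(shift 3) != weld(shift 1); polish(shift 2) != mill(shift 3); weld=shift 1 in [shift 1,shift 4]; cut=shift 3 in [shift 3,shift 6].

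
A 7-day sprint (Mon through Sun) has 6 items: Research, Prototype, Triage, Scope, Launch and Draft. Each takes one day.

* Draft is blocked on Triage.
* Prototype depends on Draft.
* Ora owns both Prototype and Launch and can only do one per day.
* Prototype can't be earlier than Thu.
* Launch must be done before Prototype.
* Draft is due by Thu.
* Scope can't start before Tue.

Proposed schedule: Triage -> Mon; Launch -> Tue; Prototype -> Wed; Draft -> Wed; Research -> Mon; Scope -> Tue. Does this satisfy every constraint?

No. Prototype can't be earlier than Thu is not satisfied.

Draft is due by Thu — holds.
Launch must be done before Prototype — holds.
Ora owns both Prototype and Launch and can only do one per day — holds.
Prototype can't be earlier than Thu — violated.
Scope can't start before Tue — holds.
Prototype depends on Draft — violated.
Draft is blocked on Triage — holds.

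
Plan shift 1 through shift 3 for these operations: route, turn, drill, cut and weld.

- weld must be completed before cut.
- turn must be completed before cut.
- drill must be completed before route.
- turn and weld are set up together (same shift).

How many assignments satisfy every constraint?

9

Splitting on route: it can be shift 2 (3), shift 3 (6). Listing each branch's schedules as (turn, drill, cut, weld) by shift number:
route=shift 2: (1,1,2,1) (1,1,3,1) (2,1,3,2) — 3.
route=shift 3: (1,1,2,1) (1,1,3,1) (1,2,2,1) (1,2,3,1) (2,1,3,2) (2,2,3,2) — 6.
Summing: 3 + 6 = 9.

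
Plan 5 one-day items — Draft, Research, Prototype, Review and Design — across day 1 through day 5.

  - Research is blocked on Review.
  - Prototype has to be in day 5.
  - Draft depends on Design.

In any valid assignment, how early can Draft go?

Precedence pushes Draft to at least day 2.
Draft at day 2 is achievable: Research in day 2, Draft in day 2, Design in day 1, Prototype in day 5, Review in day 1.

day 2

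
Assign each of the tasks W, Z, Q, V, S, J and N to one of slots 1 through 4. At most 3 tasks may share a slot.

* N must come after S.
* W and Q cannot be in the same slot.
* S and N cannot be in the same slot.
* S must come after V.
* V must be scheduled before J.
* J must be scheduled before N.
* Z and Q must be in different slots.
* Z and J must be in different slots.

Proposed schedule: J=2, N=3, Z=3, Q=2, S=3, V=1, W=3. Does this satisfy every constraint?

J must be scheduled before N — holds.
S and N cannot be in the same slot — violated.
S must come after V — holds.
At most 3 tasks may share a slot — violated.
V must be scheduled before J — holds.
W and Q cannot be in the same slot — holds.
Z and Q must be in different slots — holds.
Z and J must be in different slots — holds.
N must come after S — violated.

No — it violates: At most 3 tasks may share a slot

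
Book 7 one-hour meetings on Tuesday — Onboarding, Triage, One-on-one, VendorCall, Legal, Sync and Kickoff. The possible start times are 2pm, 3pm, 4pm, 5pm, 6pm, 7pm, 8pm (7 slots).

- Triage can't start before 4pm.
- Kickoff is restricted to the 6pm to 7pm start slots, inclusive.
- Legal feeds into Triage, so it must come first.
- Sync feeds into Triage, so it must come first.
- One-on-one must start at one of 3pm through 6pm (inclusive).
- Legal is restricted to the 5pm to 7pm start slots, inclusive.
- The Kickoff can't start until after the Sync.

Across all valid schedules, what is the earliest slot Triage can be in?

Triage is available from 4pm; precedence pushes Triage to at least 6pm.
Triage at 6pm is achievable: VendorCall -> 2pm; One-on-one -> 3pm; Sync -> 2pm; Legal -> 5pm; Onboarding -> 2pm; Kickoff -> 6pm; Triage -> 6pm.

6pm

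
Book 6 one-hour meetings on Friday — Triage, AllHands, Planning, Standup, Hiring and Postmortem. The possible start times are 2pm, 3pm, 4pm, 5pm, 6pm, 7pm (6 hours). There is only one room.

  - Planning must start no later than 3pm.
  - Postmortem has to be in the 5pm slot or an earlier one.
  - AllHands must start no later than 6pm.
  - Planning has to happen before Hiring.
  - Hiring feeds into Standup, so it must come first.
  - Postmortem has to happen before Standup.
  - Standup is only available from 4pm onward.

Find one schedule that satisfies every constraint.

Planning=2pm, Postmortem=3pm, Hiring=4pm, AllHands=6pm, Triage=7pm, Standup=5pm

Checking: Planning(2pm) before Hiring(4pm); Postmortem(3pm) before Standup(5pm); Hiring(4pm) before Standup(5pm); AllHands=6pm in [2pm,6pm]; Postmortem=3pm in [2pm,5pm]; Standup=5pm in [4pm,7pm]; Planning=2pm in [2pm,3pm]; max 1 per hour (cap 1).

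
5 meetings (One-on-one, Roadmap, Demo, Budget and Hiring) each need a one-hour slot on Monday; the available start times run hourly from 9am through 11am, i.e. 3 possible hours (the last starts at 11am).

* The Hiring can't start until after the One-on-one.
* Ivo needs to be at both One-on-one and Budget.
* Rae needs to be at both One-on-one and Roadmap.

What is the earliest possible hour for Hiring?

10am

Precedence pushes Hiring to at least 10am.
Hiring at 10am is achievable: One-on-one in 9am, Demo in 9am, Roadmap in 10am, Budget in 10am, Hiring in 10am.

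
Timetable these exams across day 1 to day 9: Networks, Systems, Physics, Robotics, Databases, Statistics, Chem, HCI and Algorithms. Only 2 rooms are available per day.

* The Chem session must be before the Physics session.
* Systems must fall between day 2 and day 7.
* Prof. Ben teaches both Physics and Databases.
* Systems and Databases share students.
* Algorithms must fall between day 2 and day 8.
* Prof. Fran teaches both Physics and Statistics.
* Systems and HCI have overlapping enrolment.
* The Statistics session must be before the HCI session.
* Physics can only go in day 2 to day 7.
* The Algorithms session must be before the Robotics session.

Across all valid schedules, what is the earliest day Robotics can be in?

day 3

Precedence pushes Robotics to at least day 3.
Robotics at day 3 is achievable: Statistics=day 1; Systems=day 3; Networks=day 4; Algorithms=day 2; Chem=day 1; HCI=day 4; Robotics=day 3; Physics=day 2; Databases=day 5.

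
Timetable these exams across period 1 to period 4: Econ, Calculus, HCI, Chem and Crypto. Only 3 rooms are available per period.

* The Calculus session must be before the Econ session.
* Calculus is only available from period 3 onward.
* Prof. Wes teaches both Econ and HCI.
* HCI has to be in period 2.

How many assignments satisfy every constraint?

Splitting on Chem: it can be period 1 (4), period 2 (4), period 3 (4), period 4 (4). Listing each branch's schedules as (Econ, Calculus, HCI, Crypto) by period number:
Chem=period 1: (4,3,2,1) (4,3,2,2) (4,3,2,3) (4,3,2,4) — 4.
Chem=period 2: (4,3,2,1) (4,3,2,2) (4,3,2,3) (4,3,2,4) — 4.
Chem=period 3: (4,3,2,1) (4,3,2,2) (4,3,2,3) (4,3,2,4) — 4.
Chem=period 4: (4,3,2,1) (4,3,2,2) (4,3,2,3) (4,3,2,4) — 4.
Summing: 4 + 4 + 4 + 4 = 16.

16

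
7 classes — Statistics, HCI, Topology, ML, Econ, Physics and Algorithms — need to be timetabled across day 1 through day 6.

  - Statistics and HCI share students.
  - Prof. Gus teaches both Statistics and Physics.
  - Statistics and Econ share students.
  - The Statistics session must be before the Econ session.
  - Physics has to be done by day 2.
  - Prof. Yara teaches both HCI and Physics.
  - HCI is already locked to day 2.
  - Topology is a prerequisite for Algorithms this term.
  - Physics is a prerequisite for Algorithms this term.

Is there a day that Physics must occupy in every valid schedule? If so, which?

Physics's window is day 1–day 2.
HCI is fixed at day 2, and Physics can't share a day with HCI.
So Physics must be day 1.

day 1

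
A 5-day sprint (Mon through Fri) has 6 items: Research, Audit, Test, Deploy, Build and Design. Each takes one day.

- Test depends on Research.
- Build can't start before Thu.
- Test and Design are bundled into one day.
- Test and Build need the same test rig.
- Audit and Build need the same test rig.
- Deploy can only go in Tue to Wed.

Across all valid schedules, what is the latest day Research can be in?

Thu

Downstream work caps Research at Thu.
Research at Thu is achievable: Test in Fri, Build in Thu, Research in Thu, Deploy in Tue, Audit in Mon, Design in Fri.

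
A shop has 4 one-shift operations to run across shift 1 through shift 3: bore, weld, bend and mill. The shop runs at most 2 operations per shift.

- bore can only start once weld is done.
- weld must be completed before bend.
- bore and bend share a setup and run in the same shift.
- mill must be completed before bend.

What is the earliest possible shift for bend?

shift 2

Precedence pushes bend to at least shift 2.
bend at shift 2 is achievable: bore -> shift 2; bend -> shift 2; weld -> shift 1; mill -> shift 1.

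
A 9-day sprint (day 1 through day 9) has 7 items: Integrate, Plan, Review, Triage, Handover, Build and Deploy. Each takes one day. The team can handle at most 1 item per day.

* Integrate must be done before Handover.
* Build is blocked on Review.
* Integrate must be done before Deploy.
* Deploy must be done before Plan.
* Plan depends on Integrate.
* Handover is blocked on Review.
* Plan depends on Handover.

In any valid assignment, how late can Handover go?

day 8

Precedence pushes Handover to at least day 2; downstream work caps Handover at day 8.
Handover at day 8 is achievable: Build in day 4, Integrate in day 1, Review in day 2, Plan in day 9, Triage in day 5, Handover in day 8, Deploy in day 3.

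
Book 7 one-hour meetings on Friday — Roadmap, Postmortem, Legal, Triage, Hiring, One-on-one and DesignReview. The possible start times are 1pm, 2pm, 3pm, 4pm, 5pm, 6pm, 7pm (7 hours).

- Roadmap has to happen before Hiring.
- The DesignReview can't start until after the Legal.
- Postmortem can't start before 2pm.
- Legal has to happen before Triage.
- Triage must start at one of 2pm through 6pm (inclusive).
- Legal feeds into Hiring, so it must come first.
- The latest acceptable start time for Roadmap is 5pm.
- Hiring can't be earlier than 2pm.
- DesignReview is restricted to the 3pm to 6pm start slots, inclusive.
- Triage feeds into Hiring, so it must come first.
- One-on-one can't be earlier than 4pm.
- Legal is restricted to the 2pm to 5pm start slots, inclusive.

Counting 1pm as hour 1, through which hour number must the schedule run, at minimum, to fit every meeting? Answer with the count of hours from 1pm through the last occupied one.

4

The precedence chain requires at least 3 distinct hours.
One-on-one can't be placed before 4pm — that is hour 4 counting from 1pm — so the schedule must run through at least 4 hours.
4 works (last occupied hour: 4pm): for example Postmortem in 2pm, Hiring in 4pm, Triage in 3pm, DesignReview in 3pm, Roadmap in 1pm, One-on-one in 4pm, Legal in 2pm.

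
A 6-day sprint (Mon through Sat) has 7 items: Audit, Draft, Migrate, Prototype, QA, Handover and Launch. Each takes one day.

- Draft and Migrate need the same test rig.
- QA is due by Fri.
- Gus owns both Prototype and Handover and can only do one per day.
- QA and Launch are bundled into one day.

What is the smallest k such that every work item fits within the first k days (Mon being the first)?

2 days

Could 1 day be enough, i.e. nothing placed later than Mon? No: Migrate can't share with Draft (Mon) → nothing is left.
So 1 day is not enough.
2 works (last occupied day: Tue): for example Draft -> Mon, Launch -> Mon, Audit -> Mon, Prototype -> Mon, Handover -> Tue, Migrate -> Tue, QA -> Mon.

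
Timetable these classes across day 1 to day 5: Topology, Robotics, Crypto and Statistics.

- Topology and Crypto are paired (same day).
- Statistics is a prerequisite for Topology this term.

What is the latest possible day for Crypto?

Crypto must be in the same day as Topology, which can't be before day 2, so Crypto is at least day 2.
Crypto at day 5 is achievable: Statistics in day 1, Robotics in day 1, Topology in day 5, Crypto in day 5.

day 5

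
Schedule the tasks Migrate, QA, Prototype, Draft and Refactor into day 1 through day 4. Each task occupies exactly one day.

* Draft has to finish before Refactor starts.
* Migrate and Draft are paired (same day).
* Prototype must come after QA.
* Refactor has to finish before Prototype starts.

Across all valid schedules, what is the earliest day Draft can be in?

Downstream work caps Draft at day 2.
Draft at day 1 is achievable: Draft -> day 1; Migrate -> day 1; Prototype -> day 3; QA -> day 1; Refactor -> day 2.

day 1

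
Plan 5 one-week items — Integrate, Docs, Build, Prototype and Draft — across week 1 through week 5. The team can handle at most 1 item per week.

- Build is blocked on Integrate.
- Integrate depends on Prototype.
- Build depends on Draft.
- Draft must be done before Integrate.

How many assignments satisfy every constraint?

10

Splitting on Integrate: it can be week 3 (4), week 4 (6). Listing each branch's schedules as (Docs, Build, Prototype, Draft) by week number:
Integrate=week 3: (4,5,1,2) (4,5,2,1) (5,4,1,2) (5,4,2,1) — 4.
Integrate=week 4: (1,5,2,3) (1,5,3,2) (2,5,1,3) (2,5,3,1) (3,5,1,2) (3,5,2,1) — 6.
Summing: 4 + 6 = 10.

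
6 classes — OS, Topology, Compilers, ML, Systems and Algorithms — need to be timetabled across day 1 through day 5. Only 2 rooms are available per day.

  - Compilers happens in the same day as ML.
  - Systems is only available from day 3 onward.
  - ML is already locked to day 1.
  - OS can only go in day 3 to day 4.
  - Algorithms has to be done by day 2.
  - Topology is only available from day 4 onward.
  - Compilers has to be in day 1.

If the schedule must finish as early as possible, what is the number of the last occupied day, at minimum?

4

With at most 2 per day and 6 classes, at least 3 days are needed.
Topology can't be placed before day 4, so the schedule must run through at least day 4.
4 works (last occupied day: day 4): for example Algorithms in day 2, OS in day 3, ML in day 1, Systems in day 3, Compilers in day 1, Topology in day 4.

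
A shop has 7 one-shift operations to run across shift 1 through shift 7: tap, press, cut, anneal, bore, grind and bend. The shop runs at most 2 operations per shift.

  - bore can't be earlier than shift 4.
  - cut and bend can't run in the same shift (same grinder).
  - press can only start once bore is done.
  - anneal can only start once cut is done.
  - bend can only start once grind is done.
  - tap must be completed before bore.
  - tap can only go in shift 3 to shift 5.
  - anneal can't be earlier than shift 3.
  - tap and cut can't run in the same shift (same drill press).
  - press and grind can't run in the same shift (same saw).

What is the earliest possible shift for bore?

shift 4

Bore is available from shift 4; downstream work caps bore at shift 6.
bore at shift 4 is achievable: cut=shift 1; bend=shift 2; tap=shift 3; grind=shift 1; bore=shift 4; anneal=shift 3; press=shift 5.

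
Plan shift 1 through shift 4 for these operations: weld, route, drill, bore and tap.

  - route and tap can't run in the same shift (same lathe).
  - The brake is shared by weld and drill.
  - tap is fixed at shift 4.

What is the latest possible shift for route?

shift 3

route at shift 3 is achievable: drill in shift 2; route in shift 3; tap in shift 4; bore in shift 1; weld in shift 1.
Nothing later works — the conflict constraints rule out every shift after shift 3.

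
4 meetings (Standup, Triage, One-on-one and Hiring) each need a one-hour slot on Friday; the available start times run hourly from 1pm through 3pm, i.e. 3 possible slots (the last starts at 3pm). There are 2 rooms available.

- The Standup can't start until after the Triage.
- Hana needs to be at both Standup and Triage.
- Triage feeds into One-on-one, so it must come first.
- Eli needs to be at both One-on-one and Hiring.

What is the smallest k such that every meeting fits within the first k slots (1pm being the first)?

2 slots

The precedence chain requires at least 2 distinct slots.
With at most 2 per slot and 4 meetings, at least 2 slots are needed.
2 works (last occupied slot: 2pm): for example Triage=1pm, Standup=2pm, Hiring=1pm, One-on-one=2pm.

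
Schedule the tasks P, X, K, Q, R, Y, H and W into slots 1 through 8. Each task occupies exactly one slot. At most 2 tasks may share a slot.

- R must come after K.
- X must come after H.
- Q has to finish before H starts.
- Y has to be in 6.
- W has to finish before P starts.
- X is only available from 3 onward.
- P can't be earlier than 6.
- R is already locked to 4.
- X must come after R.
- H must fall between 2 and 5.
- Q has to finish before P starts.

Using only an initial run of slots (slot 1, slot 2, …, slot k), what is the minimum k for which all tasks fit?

The precedence chain requires at least 3 distinct slots.
With at most 2 per slot and 8 tasks, at least 4 slots are needed.
P can't be placed before 6, so the schedule must run through at least slot 6.
6 works (last occupied slot: 6): for example R=4; Y=6; W=2; K=1; Q=1; P=6; H=2; X=5.

6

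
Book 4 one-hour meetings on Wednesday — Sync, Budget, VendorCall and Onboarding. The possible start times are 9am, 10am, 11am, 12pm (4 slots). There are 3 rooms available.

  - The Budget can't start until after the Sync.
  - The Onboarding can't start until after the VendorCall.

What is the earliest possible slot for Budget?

10am

Precedence pushes Budget to at least 10am.
Budget at 10am is achievable: Sync=9am; Budget=10am; VendorCall=9am; Onboarding=10am.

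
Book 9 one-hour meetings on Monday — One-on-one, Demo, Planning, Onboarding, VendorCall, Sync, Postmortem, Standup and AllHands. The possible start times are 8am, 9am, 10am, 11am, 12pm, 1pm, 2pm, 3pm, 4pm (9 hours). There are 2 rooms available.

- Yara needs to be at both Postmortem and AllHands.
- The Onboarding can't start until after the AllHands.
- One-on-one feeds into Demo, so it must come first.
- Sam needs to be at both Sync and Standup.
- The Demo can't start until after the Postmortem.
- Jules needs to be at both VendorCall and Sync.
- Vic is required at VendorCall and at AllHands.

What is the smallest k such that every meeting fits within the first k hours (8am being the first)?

The precedence chain requires at least 2 distinct hours.
With at most 2 per hour and 9 meetings, at least 5 hours are needed.
5 works (last occupied hour: 12pm): for example One-on-one -> 8am; VendorCall -> 11am; Demo -> 9am; Sync -> 12pm; Postmortem -> 8am; Standup -> 11am; Planning -> 10am; Onboarding -> 10am; AllHands -> 9am.

5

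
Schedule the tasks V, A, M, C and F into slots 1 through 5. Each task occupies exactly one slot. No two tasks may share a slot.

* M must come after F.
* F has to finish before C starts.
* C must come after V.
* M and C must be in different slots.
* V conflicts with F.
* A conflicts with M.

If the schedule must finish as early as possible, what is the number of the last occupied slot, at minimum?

The precedence chain requires at least 2 distinct slots.
With at most 1 per slot and 5 tasks, at least 5 slots are needed.
5 works (last occupied slot: 5): for example V in 2; C in 3; F in 1; M in 4; A in 5.

slot 5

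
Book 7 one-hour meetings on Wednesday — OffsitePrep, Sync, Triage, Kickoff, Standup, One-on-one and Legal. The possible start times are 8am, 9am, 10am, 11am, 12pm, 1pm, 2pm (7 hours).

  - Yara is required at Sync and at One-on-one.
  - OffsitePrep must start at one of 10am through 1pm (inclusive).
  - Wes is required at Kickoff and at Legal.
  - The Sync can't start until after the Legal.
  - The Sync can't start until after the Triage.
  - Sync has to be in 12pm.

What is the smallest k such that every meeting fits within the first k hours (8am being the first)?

5 hours

The precedence chain requires at least 2 distinct hours.
Sync can't be placed before 12pm — that is hour 5 counting from 8am — so the schedule must run through at least 5 hours.
5 works (last occupied hour: 12pm): for example OffsitePrep=10am, Kickoff=9am, One-on-one=8am, Legal=8am, Standup=8am, Triage=8am, Sync=12pm.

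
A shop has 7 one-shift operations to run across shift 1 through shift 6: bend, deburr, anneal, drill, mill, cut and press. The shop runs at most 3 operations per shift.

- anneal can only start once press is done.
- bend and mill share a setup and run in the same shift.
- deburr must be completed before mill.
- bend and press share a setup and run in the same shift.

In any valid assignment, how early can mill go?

Precedence pushes mill to at least shift 2; mill must be in the same shift as press, which can't be after shift 5, so mill is at most shift 5.
mill at shift 2 is achievable: press in shift 2; deburr in shift 1; cut in shift 1; anneal in shift 3; mill in shift 2; bend in shift 2; drill in shift 1.

shift 2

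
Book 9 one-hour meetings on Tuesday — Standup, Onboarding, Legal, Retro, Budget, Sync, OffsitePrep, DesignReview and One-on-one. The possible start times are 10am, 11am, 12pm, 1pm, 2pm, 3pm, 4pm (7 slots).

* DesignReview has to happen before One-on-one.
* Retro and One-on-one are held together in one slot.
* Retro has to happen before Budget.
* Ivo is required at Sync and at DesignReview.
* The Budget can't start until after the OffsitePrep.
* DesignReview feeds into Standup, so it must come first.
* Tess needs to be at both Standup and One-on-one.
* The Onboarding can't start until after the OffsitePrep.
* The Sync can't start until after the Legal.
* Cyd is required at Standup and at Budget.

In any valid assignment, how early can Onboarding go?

Precedence pushes Onboarding to at least 11am.
Onboarding at 11am is achievable: Standup -> 1pm; Retro -> 11am; DesignReview -> 10am; One-on-one -> 11am; Budget -> 12pm; Onboarding -> 11am; OffsitePrep -> 10am; Sync -> 11am; Legal -> 10am.

11am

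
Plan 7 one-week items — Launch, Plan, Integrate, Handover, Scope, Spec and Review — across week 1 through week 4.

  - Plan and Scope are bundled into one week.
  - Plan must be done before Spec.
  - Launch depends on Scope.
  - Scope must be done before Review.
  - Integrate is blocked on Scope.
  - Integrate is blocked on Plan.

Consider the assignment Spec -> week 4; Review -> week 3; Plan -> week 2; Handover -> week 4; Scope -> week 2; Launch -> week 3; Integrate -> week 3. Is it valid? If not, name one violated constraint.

Yes, all constraints hold

Scope must be done before Review — holds.
Plan must be done before Spec — holds.
Launch depends on Scope — holds.
Integrate is blocked on Scope — holds.
Integrate is blocked on Plan — holds.
Plan and Scope are bundled into one week — holds.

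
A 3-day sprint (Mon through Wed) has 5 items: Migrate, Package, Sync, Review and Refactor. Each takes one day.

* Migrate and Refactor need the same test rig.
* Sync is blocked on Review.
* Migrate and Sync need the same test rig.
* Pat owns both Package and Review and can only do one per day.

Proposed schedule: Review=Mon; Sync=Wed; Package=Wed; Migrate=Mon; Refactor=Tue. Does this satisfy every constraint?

Yes, all constraints hold

Sync is blocked on Review — holds.
Migrate and Sync need the same test rig — holds.
Migrate and Refactor need the same test rig — holds.
Pat owns both Package and Review and can only do one per day — holds.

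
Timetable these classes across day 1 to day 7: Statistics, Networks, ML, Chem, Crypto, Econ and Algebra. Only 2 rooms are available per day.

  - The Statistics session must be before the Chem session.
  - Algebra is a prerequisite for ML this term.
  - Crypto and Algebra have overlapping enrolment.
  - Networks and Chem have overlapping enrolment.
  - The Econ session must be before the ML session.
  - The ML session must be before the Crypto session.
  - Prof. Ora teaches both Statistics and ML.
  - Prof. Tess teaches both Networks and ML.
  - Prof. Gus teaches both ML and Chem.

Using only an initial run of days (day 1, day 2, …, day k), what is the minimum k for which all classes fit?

The precedence chain requires at least 3 distinct days.
With at most 2 per day and 7 classes, at least 4 days are needed.
4 works (last occupied day: day 4): for example Algebra -> day 1, Chem -> day 4, Crypto -> day 4, Econ -> day 1, Statistics -> day 3, Networks -> day 3, ML -> day 2.

4 days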